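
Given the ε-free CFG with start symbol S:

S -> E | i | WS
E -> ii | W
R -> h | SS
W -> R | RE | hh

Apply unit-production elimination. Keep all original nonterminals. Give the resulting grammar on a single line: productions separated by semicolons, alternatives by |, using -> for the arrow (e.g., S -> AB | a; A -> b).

Unit productions: E->W, S->E, W->R.
Unit pairs (A ⇒* B via units): (E,R), (E,W), (S,E), (S,R), (S,W), (W,R).
S: inherits non-unit rules of {E, R, S, W} → RE | SS | WS | h | hh | i | ii.
E: inherits non-unit rules of {E, R, W} → RE | SS | h | hh | ii.
R: inherits non-unit rules of {R} → SS | h.
W: inherits non-unit rules of {R, W} → RE | SS | h | hh.

S -> h | i | RE | SS | WS | hh | ii; E -> h | RE | SS | hh | ii; R -> h | SS; W -> h | RE | SS | hh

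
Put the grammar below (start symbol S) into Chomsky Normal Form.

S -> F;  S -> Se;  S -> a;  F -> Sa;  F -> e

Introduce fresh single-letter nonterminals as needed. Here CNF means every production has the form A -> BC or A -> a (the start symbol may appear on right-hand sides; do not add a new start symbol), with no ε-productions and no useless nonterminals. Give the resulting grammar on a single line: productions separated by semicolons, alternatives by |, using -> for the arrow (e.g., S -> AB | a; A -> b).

S -> a | e | SA | SB; A -> a; B -> e

No ε-productions.
After unit-elimination: S -> a | e | Sa | Se; F -> e | Sa.
TERM: introduce A -> a, B -> e and substitute in every rule of length ≥2.
Drop unreachable/unproductive: F.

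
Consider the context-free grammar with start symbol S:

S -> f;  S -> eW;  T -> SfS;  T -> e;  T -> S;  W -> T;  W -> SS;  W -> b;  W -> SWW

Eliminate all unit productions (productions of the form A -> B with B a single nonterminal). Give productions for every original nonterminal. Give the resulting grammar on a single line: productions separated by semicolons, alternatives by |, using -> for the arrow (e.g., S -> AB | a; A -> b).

S -> f | eW; T -> e | f | eW | SfS; W -> b | e | f | SS | eW | SWW | SfS

Unit productions: T->S, W->T.
Unit pairs (A ⇒* B via units): (T,S), (W,S), (W,T).
S: inherits non-unit rules of {S} → eW | f.
T: inherits non-unit rules of {S, T} → SfS | e | eW | f.
W: inherits non-unit rules of {S, T, W} → SS | SWW | SfS | b | e | eW | f.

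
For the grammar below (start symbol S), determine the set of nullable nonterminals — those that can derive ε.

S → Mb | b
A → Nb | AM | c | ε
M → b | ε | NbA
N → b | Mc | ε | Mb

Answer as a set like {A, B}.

Directly nullable (have an ε-rule): {A, M, N}.
Not nullable: S — each has a terminal in every rule's right-hand side or depends on a non-nullable symbol.

{A, M, N}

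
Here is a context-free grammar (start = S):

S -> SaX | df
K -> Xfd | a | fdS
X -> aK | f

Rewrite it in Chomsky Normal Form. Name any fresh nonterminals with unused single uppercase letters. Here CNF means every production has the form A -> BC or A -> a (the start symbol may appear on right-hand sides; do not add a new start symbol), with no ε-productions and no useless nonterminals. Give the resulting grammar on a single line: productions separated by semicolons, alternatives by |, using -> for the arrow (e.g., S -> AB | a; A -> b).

No ε-productions.
No unit productions to eliminate.
TERM: introduce C -> a, B -> d, A -> f and substitute in every rule of length ≥2.
BIN: K -> ABS becomes K -> AD, D -> BS; K -> XAB becomes K -> XE, E -> AB; S -> SCX becomes S -> SF, F -> CX.

S -> BA | SF; A -> f; B -> d; C -> a; D -> BS; E -> AB; F -> CX; K -> a | AD | XE; X -> f | CK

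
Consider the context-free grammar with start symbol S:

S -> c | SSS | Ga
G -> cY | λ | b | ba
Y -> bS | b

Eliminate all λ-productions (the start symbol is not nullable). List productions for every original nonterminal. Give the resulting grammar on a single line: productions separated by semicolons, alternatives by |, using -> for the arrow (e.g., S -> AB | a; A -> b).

S -> a | c | Ga | SSS; G -> b | ba | cY; Y -> b | bS

Nullable set: {G}.
S -> Ga: G nullable, giving Ga | a.
Drop G -> λ.
Unchanged (no nullable symbols): S -> SSS; S -> c; G -> b; G -> ba; G -> cY; Y -> b; Y -> bS.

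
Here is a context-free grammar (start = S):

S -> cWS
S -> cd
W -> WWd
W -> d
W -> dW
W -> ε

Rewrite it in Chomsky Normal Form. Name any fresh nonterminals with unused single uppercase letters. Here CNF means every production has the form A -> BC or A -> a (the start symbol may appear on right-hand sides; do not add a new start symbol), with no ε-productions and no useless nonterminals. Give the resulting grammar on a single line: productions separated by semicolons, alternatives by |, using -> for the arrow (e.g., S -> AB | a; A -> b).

S -> AB | AC | AS; A -> c; B -> d; C -> WS; D -> WB; W -> d | BW | WB | WD

Nullable: {W}; after ε-elimination: S -> cS | cd | cWS; W -> d | Wd | dW | WWd.
No unit productions to eliminate.
TERM: introduce A -> c, B -> d and substitute in every rule of length ≥2.
BIN: S -> AWS becomes S -> AC, C -> WS; W -> WWB becomes W -> WD, D -> WB.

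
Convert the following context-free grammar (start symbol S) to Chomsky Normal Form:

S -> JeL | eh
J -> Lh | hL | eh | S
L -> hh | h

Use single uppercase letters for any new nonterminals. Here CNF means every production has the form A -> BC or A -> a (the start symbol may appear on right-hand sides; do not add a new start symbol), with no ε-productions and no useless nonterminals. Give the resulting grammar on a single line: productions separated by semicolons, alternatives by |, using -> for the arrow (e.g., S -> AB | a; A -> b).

S -> AB | JD; A -> e; B -> h; C -> AL; D -> AL; J -> AB | BL | JC | LB; L -> h | BB

No ε-productions.
After unit-elimination: S -> eh | JeL; J -> Lh | eh | hL | JeL; L -> h | hh.
TERM: introduce A -> e, B -> h and substitute in every rule of length ≥2.
BIN: J -> JAL becomes J -> JC, C -> AL; S -> JAL becomes S -> JD, D -> AL.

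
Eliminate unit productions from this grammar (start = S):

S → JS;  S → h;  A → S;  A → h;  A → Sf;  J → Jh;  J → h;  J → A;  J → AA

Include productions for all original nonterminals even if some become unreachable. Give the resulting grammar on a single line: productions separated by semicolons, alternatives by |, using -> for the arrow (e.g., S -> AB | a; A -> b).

Unit productions: A->S, J->A.
Unit pairs (A ⇒* B via units): (A,S), (J,A), (J,S).
S: inherits non-unit rules of {S} → JS | h.
A: inherits non-unit rules of {A, S} → JS | Sf | h.
J: inherits non-unit rules of {A, J, S} → AA | JS | Jh | Sf | h.

S -> h | JS; A -> h | JS | Sf; J -> h | AA | JS | Jh | Sf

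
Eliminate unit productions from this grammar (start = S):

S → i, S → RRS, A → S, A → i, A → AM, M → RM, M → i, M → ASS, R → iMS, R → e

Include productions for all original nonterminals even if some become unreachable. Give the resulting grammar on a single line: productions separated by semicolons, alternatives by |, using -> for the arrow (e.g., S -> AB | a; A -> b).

Unit productions: A->S.
Unit pairs (A ⇒* B via units): (A,S).
S: inherits non-unit rules of {S} → RRS | i.
A: inherits non-unit rules of {A, S} → AM | RRS | i.
M: inherits non-unit rules of {M} → ASS | RM | i.
R: inherits non-unit rules of {R} → e | iMS.

S -> i | RRS; A -> i | AM | RRS; M -> i | RM | ASS; R -> e | iMS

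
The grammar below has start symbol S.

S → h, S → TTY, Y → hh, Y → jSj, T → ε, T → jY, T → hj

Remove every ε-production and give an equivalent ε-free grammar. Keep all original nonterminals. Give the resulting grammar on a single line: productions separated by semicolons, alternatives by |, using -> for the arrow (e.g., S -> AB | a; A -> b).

S -> Y | h | TY | TTY; T -> hj | jY; Y -> hh | jSj

Nullable set: {T}.
S -> TTY: T, T nullable, giving TTY | TY | Y.
Drop T -> ε.
Unchanged (no nullable symbols): S -> h; T -> hj; T -> jY; Y -> hh; Y -> jSj.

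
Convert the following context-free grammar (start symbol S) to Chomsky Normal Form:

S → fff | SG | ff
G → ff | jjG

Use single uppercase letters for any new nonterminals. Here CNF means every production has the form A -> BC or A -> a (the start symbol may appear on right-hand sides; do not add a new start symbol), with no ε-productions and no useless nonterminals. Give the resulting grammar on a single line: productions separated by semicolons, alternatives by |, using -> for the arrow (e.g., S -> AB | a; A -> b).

No ε-productions.
No unit productions to eliminate.
TERM: introduce A -> f, B -> j and substitute in every rule of length ≥2.
BIN: G -> BBG becomes G -> BC, C -> BG; S -> AAA becomes S -> AD, D -> AA.

S -> AA | AD | SG; A -> f; B -> j; C -> BG; D -> AA; G -> AA | BC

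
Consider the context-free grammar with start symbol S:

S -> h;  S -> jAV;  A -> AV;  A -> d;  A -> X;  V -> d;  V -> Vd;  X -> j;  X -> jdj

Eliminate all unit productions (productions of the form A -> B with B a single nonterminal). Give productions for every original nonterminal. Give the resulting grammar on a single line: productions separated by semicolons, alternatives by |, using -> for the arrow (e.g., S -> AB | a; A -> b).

Unit productions: A->X.
Unit pairs (A ⇒* B via units): (A,X).
S: inherits non-unit rules of {S} → h | jAV.
A: inherits non-unit rules of {A, X} → AV | d | j | jdj.
V: inherits non-unit rules of {V} → Vd | d.
X: inherits non-unit rules of {X} → j | jdj.

S -> h | jAV; A -> d | j | AV | jdj; V -> d | Vd; X -> j | jdj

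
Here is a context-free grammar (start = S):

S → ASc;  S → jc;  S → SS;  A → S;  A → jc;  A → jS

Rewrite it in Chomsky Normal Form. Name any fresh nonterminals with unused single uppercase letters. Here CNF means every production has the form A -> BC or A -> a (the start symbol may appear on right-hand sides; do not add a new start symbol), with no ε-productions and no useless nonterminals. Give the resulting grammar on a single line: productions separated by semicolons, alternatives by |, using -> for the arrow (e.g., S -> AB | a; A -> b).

S -> AE | CB | SS; A -> AD | CB | CS | SS; B -> c; C -> j; D -> SB; E -> SB

No ε-productions.
After unit-elimination: S -> SS | jc | ASc; A -> SS | jS | jc | ASc.
TERM: introduce B -> c, C -> j and substitute in every rule of length ≥2.
BIN: A -> ASB becomes A -> AD, D -> SB; S -> ASB becomes S -> AE, E -> SB.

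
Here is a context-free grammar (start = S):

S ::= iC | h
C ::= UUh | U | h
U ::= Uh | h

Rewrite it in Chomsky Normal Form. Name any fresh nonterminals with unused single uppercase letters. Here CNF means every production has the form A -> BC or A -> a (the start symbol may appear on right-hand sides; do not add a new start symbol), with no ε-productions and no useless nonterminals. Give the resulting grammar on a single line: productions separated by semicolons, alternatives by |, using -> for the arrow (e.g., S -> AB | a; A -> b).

No ε-productions.
After unit-elimination: S -> h | iC; C -> h | Uh | UUh; U -> h | Uh.
TERM: introduce A -> h, B -> i and substitute in every rule of length ≥2.
BIN: C -> UUA becomes C -> UD, D -> UA.

S -> h | BC; A -> h; B -> i; C -> h | UA | UD; D -> UA; U -> h | UA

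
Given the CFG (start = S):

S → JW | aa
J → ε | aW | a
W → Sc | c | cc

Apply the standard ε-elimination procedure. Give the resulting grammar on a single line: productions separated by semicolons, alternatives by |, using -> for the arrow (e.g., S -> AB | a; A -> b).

Nullable set: {J}.
S -> JW: J nullable, giving JW | W.
Drop J -> ε.
Unchanged (no nullable symbols): S -> aa; J -> a; J -> aW; W -> Sc; W -> c; W -> cc.

S -> W | JW | aa; J -> a | aW; W -> c | Sc | cc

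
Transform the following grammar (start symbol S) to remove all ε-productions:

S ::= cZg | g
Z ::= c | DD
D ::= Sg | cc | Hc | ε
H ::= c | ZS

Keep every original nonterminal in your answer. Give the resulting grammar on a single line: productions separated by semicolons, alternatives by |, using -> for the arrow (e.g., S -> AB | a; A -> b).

S -> g | cg | cZg; D -> Hc | Sg | cc; H -> S | c | ZS; Z -> D | c | DD

Nullable set: {D, Z}.
S -> cZg: Z nullable, giving cZg | cg.
Drop D -> ε.
H -> ZS: Z nullable, giving S | ZS.
Z -> DD: D, D nullable, giving D | DD.
Unchanged (no nullable symbols): S -> g; D -> Hc; D -> Sg; D -> cc; H -> c; Z -> c.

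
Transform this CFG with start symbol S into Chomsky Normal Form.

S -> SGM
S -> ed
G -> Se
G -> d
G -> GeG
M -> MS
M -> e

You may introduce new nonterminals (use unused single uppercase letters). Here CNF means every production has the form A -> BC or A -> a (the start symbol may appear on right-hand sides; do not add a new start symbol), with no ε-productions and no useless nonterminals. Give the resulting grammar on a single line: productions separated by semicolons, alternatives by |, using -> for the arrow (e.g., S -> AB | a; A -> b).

No ε-productions.
No unit productions to eliminate.
TERM: introduce B -> d, A -> e and substitute in every rule of length ≥2.
BIN: G -> GAG becomes G -> GC, C -> AG; S -> SGM becomes S -> SD, D -> GM.

S -> AB | SD; A -> e; B -> d; C -> AG; D -> GM; G -> d | GC | SA; M -> e | MS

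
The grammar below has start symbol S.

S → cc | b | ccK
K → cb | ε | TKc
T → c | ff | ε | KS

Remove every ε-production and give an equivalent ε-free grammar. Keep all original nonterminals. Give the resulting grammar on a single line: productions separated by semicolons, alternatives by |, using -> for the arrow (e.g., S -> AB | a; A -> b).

S -> b | cc | ccK; K -> c | Kc | Tc | cb | TKc; T -> S | c | KS | ff

Nullable set: {K, T}.
S -> ccK: K nullable, giving cc | ccK.
Drop K -> ε.
K -> TKc: T, K nullable, giving Kc | TKc | Tc | c.
Drop T -> ε.
T -> KS: K nullable, giving KS | S.
Unchanged (no nullable symbols): S -> b; S -> cc; K -> cb; T -> c; T -> ff.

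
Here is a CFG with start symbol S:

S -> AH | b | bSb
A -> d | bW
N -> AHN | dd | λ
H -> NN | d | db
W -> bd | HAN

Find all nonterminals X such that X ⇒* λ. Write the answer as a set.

Directly nullable (have an ε-rule): {N}.
H is nullable via H -> NN (every symbol on the right is already known nullable).
Not nullable: A, S, W — each has a terminal in every rule's right-hand side or depends on a non-nullable symbol.

{H, N}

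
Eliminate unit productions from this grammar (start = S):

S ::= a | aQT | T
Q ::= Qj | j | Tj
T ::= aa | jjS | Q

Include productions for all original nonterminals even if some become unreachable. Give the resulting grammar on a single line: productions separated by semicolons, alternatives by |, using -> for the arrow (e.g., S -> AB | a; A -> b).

Unit productions: S->T, T->Q.
Unit pairs (A ⇒* B via units): (S,Q), (S,T), (T,Q).
S: inherits non-unit rules of {Q, S, T} → Qj | Tj | a | aQT | aa | j | jjS.
Q: inherits non-unit rules of {Q} → Qj | Tj | j.
T: inherits non-unit rules of {Q, T} → Qj | Tj | aa | j | jjS.

S -> a | j | Qj | Tj | aa | aQT | jjS; Q -> j | Qj | Tj; T -> j | Qj | Tj | aa | jjS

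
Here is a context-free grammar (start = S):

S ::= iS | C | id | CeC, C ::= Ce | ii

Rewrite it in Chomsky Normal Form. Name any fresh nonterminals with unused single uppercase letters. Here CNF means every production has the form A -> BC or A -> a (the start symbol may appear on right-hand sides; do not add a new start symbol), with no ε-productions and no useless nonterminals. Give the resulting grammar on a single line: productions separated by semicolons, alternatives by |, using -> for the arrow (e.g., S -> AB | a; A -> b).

No ε-productions.
After unit-elimination: S -> Ce | iS | id | ii | CeC; C -> Ce | ii.
TERM: introduce D -> d, A -> e, B -> i and substitute in every rule of length ≥2.
BIN: S -> CAC becomes S -> CE, E -> AC.

S -> BB | BD | BS | CA | CE; A -> e; B -> i; C -> BB | CA; D -> d; E -> AC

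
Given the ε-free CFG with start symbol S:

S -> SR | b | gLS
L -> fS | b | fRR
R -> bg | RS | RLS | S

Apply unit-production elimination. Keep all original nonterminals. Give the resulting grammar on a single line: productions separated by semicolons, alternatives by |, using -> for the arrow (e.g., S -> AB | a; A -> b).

S -> b | SR | gLS; L -> b | fS | fRR; R -> b | RS | SR | bg | RLS | gLS

Unit productions: R->S.
Unit pairs (A ⇒* B via units): (R,S).
S: inherits non-unit rules of {S} → SR | b | gLS.
L: inherits non-unit rules of {L} → b | fRR | fS.
R: inherits non-unit rules of {R, S} → RLS | RS | SR | b | bg | gLS.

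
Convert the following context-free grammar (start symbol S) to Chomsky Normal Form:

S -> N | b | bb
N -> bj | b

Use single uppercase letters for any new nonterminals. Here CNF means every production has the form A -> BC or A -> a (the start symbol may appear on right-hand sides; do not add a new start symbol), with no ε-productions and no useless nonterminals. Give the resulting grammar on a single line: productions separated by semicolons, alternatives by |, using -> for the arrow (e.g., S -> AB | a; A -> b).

No ε-productions.
After unit-elimination: S -> b | bb | bj; N -> b | bj.
TERM: introduce A -> b, B -> j and substitute in every rule of length ≥2.
Drop unreachable/unproductive: N.

S -> b | AA | AB; A -> b; B -> j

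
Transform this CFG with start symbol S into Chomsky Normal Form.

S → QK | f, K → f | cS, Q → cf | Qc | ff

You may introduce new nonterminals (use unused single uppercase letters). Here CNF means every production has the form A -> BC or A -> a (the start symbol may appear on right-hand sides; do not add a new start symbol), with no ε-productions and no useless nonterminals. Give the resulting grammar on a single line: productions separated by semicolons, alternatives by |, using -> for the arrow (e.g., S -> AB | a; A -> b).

S -> f | QK; A -> c; B -> f; K -> f | AS; Q -> AB | BB | QA

No ε-productions.
No unit productions to eliminate.
TERM: introduce A -> c, B -> f and substitute in every rule of length ≥2.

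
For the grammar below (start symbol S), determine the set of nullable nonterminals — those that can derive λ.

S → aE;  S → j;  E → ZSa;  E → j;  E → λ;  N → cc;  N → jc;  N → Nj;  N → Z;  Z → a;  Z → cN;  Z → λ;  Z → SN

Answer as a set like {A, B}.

{E, N, Z}

Directly nullable (have an ε-rule): {E, Z}.
N is nullable via N -> Z (every symbol on the right is already known nullable).
Not nullable: S — each has a terminal in every rule's right-hand side or depends on a non-nullable symbol.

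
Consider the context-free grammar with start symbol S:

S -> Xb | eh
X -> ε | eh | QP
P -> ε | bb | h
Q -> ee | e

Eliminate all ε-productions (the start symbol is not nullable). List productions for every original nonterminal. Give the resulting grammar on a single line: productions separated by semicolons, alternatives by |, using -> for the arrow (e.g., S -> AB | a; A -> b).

Nullable set: {P, X}.
S -> Xb: X nullable, giving Xb | b.
Drop P -> ε.
Drop X -> ε.
X -> QP: P nullable, giving Q | QP.
Unchanged (no nullable symbols): S -> eh; P -> bb; P -> h; Q -> e; Q -> ee; X -> eh.

S -> b | Xb | eh; P -> h | bb; Q -> e | ee; X -> Q | QP | eh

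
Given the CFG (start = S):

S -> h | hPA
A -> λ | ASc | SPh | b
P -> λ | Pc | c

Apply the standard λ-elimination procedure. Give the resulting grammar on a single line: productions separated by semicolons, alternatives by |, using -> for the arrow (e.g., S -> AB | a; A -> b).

S -> h | hA | hP | hPA; A -> b | Sc | Sh | ASc | SPh; P -> c | Pc

Nullable set: {A, P}.
S -> hPA: P, A nullable, giving h | hA | hP | hPA.
Drop A -> λ.
A -> ASc: A nullable, giving ASc | Sc.
A -> SPh: P nullable, giving SPh | Sh.
Drop P -> λ.
P -> Pc: P nullable, giving Pc | c.
Unchanged (no nullable symbols): S -> h; A -> b; P -> c.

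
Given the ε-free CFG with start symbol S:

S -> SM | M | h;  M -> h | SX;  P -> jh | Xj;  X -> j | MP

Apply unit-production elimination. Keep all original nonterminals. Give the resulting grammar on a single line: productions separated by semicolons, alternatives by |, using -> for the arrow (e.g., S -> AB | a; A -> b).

Unit productions: S->M.
Unit pairs (A ⇒* B via units): (S,M).
S: inherits non-unit rules of {M, S} → SM | SX | h.
M: inherits non-unit rules of {M} → SX | h.
P: inherits non-unit rules of {P} → Xj | jh.
X: inherits non-unit rules of {X} → MP | j.

S -> h | SM | SX; M -> h | SX; P -> Xj | jh; X -> j | MP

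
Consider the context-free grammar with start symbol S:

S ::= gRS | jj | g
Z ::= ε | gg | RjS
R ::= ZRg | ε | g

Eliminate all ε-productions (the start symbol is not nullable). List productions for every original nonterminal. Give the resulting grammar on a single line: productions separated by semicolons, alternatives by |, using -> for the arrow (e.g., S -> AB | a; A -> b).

Nullable set: {R, Z}.
S -> gRS: R nullable, giving gRS | gS.
Drop R -> ε.
R -> ZRg: Z, R nullable, giving Rg | ZRg | Zg | g.
Drop Z -> ε.
Z -> RjS: R nullable, giving RjS | jS.
Unchanged (no nullable symbols): S -> g; S -> jj; R -> g; Z -> gg.

S -> g | gS | jj | gRS; R -> g | Rg | Zg | ZRg; Z -> gg | jS | RjS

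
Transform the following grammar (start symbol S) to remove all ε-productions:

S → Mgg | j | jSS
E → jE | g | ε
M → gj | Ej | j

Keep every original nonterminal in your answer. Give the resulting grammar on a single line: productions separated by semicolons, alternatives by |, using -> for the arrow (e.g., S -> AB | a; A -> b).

Nullable set: {E}.
Drop E -> ε.
E -> jE: E nullable, giving j | jE.
M -> Ej: E nullable, giving Ej | j.
Unchanged (no nullable symbols): S -> Mgg; S -> j; S -> jSS; E -> g; M -> gj; M -> j.

S -> j | Mgg | jSS; E -> g | j | jE; M -> j | Ej | gj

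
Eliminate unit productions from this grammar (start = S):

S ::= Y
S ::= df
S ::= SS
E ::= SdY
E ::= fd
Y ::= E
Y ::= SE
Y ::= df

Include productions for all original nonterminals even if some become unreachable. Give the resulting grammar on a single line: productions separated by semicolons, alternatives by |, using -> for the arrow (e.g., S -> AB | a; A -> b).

S -> SE | SS | df | fd | SdY; E -> fd | SdY; Y -> SE | df | fd | SdY

Unit productions: S->Y, Y->E.
Unit pairs (A ⇒* B via units): (S,E), (S,Y), (Y,E).
S: inherits non-unit rules of {E, S, Y} → SE | SS | SdY | df | fd.
E: inherits non-unit rules of {E} → SdY | fd.
Y: inherits non-unit rules of {E, Y} → SE | SdY | df | fd.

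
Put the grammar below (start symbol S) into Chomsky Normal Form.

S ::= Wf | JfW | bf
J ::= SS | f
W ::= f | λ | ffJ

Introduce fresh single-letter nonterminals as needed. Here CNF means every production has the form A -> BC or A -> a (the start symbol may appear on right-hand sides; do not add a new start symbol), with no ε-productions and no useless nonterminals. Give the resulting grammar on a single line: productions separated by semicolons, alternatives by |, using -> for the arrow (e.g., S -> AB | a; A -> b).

Nullable: {W}; after ε-elimination: S -> f | Jf | Wf | bf | JfW; J -> f | SS; W -> f | ffJ.
No unit productions to eliminate.
TERM: introduce B -> b, A -> f and substitute in every rule of length ≥2.
BIN: S -> JAW becomes S -> JC, C -> AW; W -> AAJ becomes W -> AD, D -> AJ.

S -> f | BA | JA | JC | WA; A -> f; B -> b; C -> AW; D -> AJ; J -> f | SS; W -> f | AD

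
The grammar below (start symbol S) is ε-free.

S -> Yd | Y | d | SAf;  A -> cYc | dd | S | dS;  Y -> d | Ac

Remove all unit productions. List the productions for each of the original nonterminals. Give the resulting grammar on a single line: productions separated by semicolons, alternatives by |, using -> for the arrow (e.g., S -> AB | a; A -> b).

S -> d | Ac | Yd | SAf; A -> d | Ac | Yd | dS | dd | SAf | cYc; Y -> d | Ac

Unit productions: A->S, S->Y.
Unit pairs (A ⇒* B via units): (A,S), (A,Y), (S,Y).
S: inherits non-unit rules of {S, Y} → Ac | SAf | Yd | d.
A: inherits non-unit rules of {A, S, Y} → Ac | SAf | Yd | cYc | d | dS | dd.
Y: inherits non-unit rules of {Y} → Ac | d.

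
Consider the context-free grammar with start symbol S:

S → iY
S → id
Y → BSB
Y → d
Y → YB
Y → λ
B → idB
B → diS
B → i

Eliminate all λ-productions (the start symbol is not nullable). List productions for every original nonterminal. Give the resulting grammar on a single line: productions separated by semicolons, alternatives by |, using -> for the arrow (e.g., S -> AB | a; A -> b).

S -> i | iY | id; B -> i | diS | idB; Y -> B | d | YB | BSB

Nullable set: {Y}.
S -> iY: Y nullable, giving i | iY.
Drop Y -> λ.
Y -> YB: Y nullable, giving B | YB.
Unchanged (no nullable symbols): S -> id; B -> diS; B -> i; B -> idB; Y -> BSB; Y -> d.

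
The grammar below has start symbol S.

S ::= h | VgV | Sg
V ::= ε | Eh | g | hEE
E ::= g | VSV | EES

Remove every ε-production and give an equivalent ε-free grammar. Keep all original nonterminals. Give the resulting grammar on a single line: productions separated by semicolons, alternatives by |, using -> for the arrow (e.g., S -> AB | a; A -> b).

S -> g | h | Sg | Vg | gV | VgV; E -> S | g | SV | VS | EES | VSV; V -> g | Eh | hEE

Nullable set: {V}.
S -> VgV: V, V nullable, giving Vg | VgV | g | gV.
E -> VSV: V, V nullable, giving S | SV | VS | VSV.
Drop V -> ε.
Unchanged (no nullable symbols): S -> Sg; S -> h; E -> EES; E -> g; V -> Eh; V -> g; V -> hEE.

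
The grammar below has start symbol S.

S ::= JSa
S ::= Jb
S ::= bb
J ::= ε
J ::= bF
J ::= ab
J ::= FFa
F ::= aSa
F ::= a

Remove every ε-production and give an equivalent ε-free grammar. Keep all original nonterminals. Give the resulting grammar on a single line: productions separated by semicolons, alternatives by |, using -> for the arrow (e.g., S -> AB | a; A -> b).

Nullable set: {J}.
S -> JSa: J nullable, giving JSa | Sa.
S -> Jb: J nullable, giving Jb | b.
Drop J -> ε.
Unchanged (no nullable symbols): S -> bb; F -> a; F -> aSa; J -> FFa; J -> ab; J -> bF.

S -> b | Jb | Sa | bb | JSa; F -> a | aSa; J -> ab | bF | FFa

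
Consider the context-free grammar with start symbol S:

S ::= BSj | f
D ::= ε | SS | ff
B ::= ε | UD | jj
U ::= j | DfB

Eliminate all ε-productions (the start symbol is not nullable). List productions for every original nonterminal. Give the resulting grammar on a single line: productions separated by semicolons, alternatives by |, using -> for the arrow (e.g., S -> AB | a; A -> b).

S -> f | Sj | BSj; B -> U | UD | jj; D -> SS | ff; U -> f | j | Df | fB | DfB

Nullable set: {B, D}.
S -> BSj: B nullable, giving BSj | Sj.
Drop B -> ε.
B -> UD: D nullable, giving U | UD.
Drop D -> ε.
U -> DfB: D, B nullable, giving Df | DfB | f | fB.
Unchanged (no nullable symbols): S -> f; B -> jj; D -> SS; D -> ff; U -> j.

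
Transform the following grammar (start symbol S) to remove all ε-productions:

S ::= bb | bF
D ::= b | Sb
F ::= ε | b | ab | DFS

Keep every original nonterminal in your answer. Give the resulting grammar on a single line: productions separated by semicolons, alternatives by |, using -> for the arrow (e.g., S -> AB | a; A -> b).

Nullable set: {F}.
S -> bF: F nullable, giving b | bF.
Drop F -> ε.
F -> DFS: F nullable, giving DFS | DS.
Unchanged (no nullable symbols): S -> bb; D -> Sb; D -> b; F -> ab; F -> b.

S -> b | bF | bb; D -> b | Sb; F -> b | DS | ab | DFS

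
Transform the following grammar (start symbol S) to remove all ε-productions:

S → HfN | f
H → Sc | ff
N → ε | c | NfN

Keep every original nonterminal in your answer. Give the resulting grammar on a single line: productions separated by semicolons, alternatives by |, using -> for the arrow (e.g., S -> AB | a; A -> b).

S -> f | Hf | HfN; H -> Sc | ff; N -> c | f | Nf | fN | NfN

Nullable set: {N}.
S -> HfN: N nullable, giving Hf | HfN.
Drop N -> ε.
N -> NfN: N, N nullable, giving Nf | NfN | f | fN.
Unchanged (no nullable symbols): S -> f; H -> Sc; H -> ff; N -> c.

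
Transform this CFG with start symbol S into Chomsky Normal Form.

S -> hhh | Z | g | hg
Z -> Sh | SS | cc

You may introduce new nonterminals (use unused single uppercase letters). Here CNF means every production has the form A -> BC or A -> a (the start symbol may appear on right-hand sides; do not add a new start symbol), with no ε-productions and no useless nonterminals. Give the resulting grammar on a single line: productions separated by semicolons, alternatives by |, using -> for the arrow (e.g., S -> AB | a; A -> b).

S -> g | AC | AD | BB | SA | SS; A -> h; B -> c; C -> g; D -> AA

No ε-productions.
After unit-elimination: S -> g | SS | Sh | cc | hg | hhh; Z -> SS | Sh | cc.
TERM: introduce B -> c, C -> g, A -> h and substitute in every rule of length ≥2.
BIN: S -> AAA becomes S -> AD, D -> AA.
Drop unreachable/unproductive: Z.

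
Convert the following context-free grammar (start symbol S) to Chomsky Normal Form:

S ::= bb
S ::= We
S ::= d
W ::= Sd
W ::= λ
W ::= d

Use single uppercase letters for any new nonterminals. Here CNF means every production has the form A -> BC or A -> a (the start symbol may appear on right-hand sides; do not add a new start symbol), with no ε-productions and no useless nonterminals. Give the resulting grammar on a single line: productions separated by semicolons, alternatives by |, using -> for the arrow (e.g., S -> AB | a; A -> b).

S -> d | e | BB | WA; A -> e; B -> b; C -> d; W -> d | SC

Nullable: {W}; after ε-elimination: S -> d | e | We | bb; W -> d | Sd.
No unit productions to eliminate.
TERM: introduce B -> b, C -> d, A -> e and substitute in every rule of length ≥2.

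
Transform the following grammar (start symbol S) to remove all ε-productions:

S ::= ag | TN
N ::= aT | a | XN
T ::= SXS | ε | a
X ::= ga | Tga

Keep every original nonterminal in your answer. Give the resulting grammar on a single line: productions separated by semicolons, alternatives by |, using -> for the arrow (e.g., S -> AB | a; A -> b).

S -> N | TN | ag; N -> a | XN | aT; T -> a | SXS; X -> ga | Tga

Nullable set: {T}.
S -> TN: T nullable, giving N | TN.
N -> aT: T nullable, giving a | aT.
Drop T -> ε.
X -> Tga: T nullable, giving Tga | ga.
Unchanged (no nullable symbols): S -> ag; N -> XN; N -> a; T -> SXS; T -> a; X -> ga.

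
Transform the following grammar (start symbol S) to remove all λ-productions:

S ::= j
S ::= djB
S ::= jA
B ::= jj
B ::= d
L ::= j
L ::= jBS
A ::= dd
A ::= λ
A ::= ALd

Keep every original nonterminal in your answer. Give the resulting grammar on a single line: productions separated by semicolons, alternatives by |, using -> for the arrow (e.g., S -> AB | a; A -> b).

S -> j | jA | djB; A -> Ld | dd | ALd; B -> d | jj; L -> j | jBS

Nullable set: {A}.
S -> jA: A nullable, giving j | jA.
Drop A -> λ.
A -> ALd: A nullable, giving ALd | Ld.
Unchanged (no nullable symbols): S -> djB; S -> j; A -> dd; B -> d; B -> jj; L -> j; L -> jBS.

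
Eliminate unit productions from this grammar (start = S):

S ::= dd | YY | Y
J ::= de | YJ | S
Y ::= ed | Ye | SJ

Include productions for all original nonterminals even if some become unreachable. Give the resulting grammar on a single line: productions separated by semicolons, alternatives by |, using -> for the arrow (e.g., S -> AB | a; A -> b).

Unit productions: J->S, S->Y.
Unit pairs (A ⇒* B via units): (J,S), (J,Y), (S,Y).
S: inherits non-unit rules of {S, Y} → SJ | YY | Ye | dd | ed.
J: inherits non-unit rules of {J, S, Y} → SJ | YJ | YY | Ye | dd | de | ed.
Y: inherits non-unit rules of {Y} → SJ | Ye | ed.

S -> SJ | YY | Ye | dd | ed; J -> SJ | YJ | YY | Ye | dd | de | ed; Y -> SJ | Ye | ed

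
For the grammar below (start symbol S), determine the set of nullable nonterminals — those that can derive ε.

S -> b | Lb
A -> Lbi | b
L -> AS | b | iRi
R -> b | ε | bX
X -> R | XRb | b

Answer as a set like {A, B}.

{R, X}

Directly nullable (have an ε-rule): {R}.
X is nullable via X -> R (every symbol on the right is already known nullable).
Not nullable: A, L, S — each has a terminal in every rule's right-hand side or depends on a non-nullable symbol.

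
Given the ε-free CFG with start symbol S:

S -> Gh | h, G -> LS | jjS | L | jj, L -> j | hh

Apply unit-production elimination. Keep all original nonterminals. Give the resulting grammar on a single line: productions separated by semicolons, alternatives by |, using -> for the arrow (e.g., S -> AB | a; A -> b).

Unit productions: G->L.
Unit pairs (A ⇒* B via units): (G,L).
S: inherits non-unit rules of {S} → Gh | h.
G: inherits non-unit rules of {G, L} → LS | hh | j | jj | jjS.
L: inherits non-unit rules of {L} → hh | j.

S -> h | Gh; G -> j | LS | hh | jj | jjS; L -> j | hh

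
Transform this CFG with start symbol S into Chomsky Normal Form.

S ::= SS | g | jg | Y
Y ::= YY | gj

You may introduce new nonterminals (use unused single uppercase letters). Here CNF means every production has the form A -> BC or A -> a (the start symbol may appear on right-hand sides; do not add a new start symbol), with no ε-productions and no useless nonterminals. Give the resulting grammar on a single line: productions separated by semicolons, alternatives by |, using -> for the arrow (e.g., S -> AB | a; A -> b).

No ε-productions.
After unit-elimination: S -> g | SS | YY | gj | jg; Y -> YY | gj.
TERM: introduce A -> g, B -> j and substitute in every rule of length ≥2.

S -> g | AB | BA | SS | YY; A -> g; B -> j; Y -> AB | YY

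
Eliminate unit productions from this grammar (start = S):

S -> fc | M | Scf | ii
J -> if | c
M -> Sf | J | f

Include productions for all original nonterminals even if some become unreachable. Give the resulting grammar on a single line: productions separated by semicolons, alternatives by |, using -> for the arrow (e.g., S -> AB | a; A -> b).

Unit productions: M->J, S->M.
Unit pairs (A ⇒* B via units): (M,J), (S,J), (S,M).
S: inherits non-unit rules of {J, M, S} → Scf | Sf | c | f | fc | if | ii.
J: inherits non-unit rules of {J} → c | if.
M: inherits non-unit rules of {J, M} → Sf | c | f | if.

S -> c | f | Sf | fc | if | ii | Scf; J -> c | if; M -> c | f | Sf | if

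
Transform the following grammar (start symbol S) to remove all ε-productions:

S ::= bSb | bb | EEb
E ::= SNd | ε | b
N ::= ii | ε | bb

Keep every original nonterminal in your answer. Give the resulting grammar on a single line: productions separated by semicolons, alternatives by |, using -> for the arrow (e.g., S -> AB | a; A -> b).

Nullable set: {E, N}.
S -> EEb: E, E nullable, giving EEb | Eb | b.
Drop E -> ε.
E -> SNd: N nullable, giving SNd | Sd.
Drop N -> ε.
Unchanged (no nullable symbols): S -> bSb; S -> bb; E -> b; N -> bb; N -> ii.

S -> b | Eb | bb | EEb | bSb; E -> b | Sd | SNd; N -> bb | ii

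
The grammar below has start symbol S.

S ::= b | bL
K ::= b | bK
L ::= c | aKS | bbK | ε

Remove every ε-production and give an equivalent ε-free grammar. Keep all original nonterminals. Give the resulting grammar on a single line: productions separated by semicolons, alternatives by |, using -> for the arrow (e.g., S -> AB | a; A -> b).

S -> b | bL; K -> b | bK; L -> c | aKS | bbK

Nullable set: {L}.
S -> bL: L nullable, giving b | bL.
Drop L -> ε.
Unchanged (no nullable symbols): S -> b; K -> b; K -> bK; L -> aKS; L -> bbK; L -> c.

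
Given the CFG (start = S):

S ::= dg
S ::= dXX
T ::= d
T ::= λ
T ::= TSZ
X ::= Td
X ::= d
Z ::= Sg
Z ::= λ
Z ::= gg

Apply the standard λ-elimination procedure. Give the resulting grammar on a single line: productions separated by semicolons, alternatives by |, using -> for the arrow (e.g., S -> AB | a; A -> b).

S -> dg | dXX; T -> S | d | SZ | TS | TSZ; X -> d | Td; Z -> Sg | gg

Nullable set: {T, Z}.
Drop T -> λ.
T -> TSZ: T, Z nullable, giving S | SZ | TS | TSZ.
X -> Td: T nullable, giving Td | d.
Drop Z -> λ.
Unchanged (no nullable symbols): S -> dXX; S -> dg; T -> d; X -> d; Z -> Sg; Z -> gg.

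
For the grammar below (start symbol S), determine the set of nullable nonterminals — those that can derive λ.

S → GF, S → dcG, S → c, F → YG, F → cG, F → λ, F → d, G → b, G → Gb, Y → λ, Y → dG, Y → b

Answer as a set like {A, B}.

Directly nullable (have an ε-rule): {F, Y}.
Not nullable: G, S — each has a terminal in every rule's right-hand side or depends on a non-nullable symbol.

{F, Y}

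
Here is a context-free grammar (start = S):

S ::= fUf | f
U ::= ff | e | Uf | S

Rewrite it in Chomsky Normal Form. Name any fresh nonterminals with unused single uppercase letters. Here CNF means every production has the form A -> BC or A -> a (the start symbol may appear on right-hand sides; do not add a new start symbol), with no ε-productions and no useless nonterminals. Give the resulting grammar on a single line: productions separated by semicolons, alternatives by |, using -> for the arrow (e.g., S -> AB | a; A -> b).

S -> f | AB; A -> f; B -> UA; C -> UA; U -> e | f | AA | AC | UA

No ε-productions.
After unit-elimination: S -> f | fUf; U -> e | f | Uf | ff | fUf.
TERM: introduce A -> f and substitute in every rule of length ≥2.
BIN: S -> AUA becomes S -> AB, B -> UA; U -> AUA becomes U -> AC, C -> UA.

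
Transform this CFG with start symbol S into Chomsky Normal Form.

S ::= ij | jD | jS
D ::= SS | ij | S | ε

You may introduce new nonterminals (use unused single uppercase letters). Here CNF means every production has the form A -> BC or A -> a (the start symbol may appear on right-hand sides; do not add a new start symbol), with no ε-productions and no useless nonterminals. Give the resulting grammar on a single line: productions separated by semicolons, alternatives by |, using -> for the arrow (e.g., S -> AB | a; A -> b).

Nullable: {D}; after ε-elimination: S -> j | ij | jD | jS; D -> S | SS | ij.
After unit-elimination: S -> j | ij | jD | jS; D -> j | SS | ij | jD | jS.
TERM: introduce A -> i, B -> j and substitute in every rule of length ≥2.

S -> j | AB | BD | BS; A -> i; B -> j; D -> j | AB | BD | BS | SS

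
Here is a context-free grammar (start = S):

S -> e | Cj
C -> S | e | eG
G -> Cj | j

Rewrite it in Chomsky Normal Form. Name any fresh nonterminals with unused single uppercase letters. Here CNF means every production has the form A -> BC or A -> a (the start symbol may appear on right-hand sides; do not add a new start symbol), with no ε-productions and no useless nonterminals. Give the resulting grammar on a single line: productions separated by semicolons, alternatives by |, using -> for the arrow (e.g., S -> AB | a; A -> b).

No ε-productions.
After unit-elimination: S -> e | Cj; C -> e | Cj | eG; G -> j | Cj.
TERM: introduce B -> e, A -> j and substitute in every rule of length ≥2.

S -> e | CA; A -> j; B -> e; C -> e | BG | CA; G -> j | CA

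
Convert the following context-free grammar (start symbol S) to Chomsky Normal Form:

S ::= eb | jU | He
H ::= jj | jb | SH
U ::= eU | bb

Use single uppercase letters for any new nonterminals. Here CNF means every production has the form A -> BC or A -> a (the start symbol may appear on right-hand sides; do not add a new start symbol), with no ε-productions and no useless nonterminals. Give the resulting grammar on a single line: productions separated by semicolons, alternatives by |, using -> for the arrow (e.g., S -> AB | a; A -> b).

S -> AU | CB | HC; A -> j; B -> b; C -> e; H -> AA | AB | SH; U -> BB | CU

No ε-productions.
No unit productions to eliminate.
TERM: introduce B -> b, C -> e, A -> j and substitute in every rule of length ≥2.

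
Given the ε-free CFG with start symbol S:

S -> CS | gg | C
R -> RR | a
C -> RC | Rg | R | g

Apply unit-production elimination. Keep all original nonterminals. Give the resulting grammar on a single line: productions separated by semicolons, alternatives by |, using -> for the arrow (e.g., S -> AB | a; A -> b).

Unit productions: C->R, S->C.
Unit pairs (A ⇒* B via units): (C,R), (S,C), (S,R).
S: inherits non-unit rules of {C, R, S} → CS | RC | RR | Rg | a | g | gg.
C: inherits non-unit rules of {C, R} → RC | RR | Rg | a | g.
R: inherits non-unit rules of {R} → RR | a.

S -> a | g | CS | RC | RR | Rg | gg; C -> a | g | RC | RR | Rg; R -> a | RR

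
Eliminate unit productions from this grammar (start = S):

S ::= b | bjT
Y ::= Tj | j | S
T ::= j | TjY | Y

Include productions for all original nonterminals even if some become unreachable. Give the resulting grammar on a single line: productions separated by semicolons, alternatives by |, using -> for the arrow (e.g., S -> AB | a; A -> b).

S -> b | bjT; T -> b | j | Tj | TjY | bjT; Y -> b | j | Tj | bjT

Unit productions: T->Y, Y->S.
Unit pairs (A ⇒* B via units): (T,S), (T,Y), (Y,S).
S: inherits non-unit rules of {S} → b | bjT.
T: inherits non-unit rules of {S, T, Y} → Tj | TjY | b | bjT | j.
Y: inherits non-unit rules of {S, Y} → Tj | b | bjT | j.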